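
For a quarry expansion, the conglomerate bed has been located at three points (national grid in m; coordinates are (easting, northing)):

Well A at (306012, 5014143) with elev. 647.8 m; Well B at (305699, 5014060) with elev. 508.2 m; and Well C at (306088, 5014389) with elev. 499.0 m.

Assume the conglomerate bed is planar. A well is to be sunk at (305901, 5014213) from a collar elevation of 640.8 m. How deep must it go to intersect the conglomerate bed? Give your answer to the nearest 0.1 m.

122.9 m

Let the plane be z = a·E + b·N + c.
Well B−Well A: −313a − 83b = −139.6;  Well C−Well A: 76a + 246b = −148.8.
Solving gives a = 0.660517754, b = −0.808940444.
Then c = 647.8 − a·306012 − b·5014143 = 3854664.51.
At (305901, 5014213): z_contact = 202053.04 − 4056199.69 + 3854664.51 = 517.86 m.
Depth below ground = 640.8 − 517.86 = 122.9 m.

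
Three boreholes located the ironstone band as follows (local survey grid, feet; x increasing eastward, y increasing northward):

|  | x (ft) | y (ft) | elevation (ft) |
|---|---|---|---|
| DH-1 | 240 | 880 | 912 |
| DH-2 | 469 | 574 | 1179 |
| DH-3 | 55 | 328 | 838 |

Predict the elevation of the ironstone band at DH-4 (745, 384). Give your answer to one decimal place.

1469.1 ft

Two edge vectors: DH-1→DH-2 = (229, -306, 267), DH-1→DH-3 = (-185, -552, -74).
Normal n = (DH-1→DH-2) × (DH-1→DH-3) = (170028, -32449, -183018).
So ∂z/∂x = −n_x/n_z = 0.92902 and ∂z/∂y = −n_y/n_z = −0.17730.
Intercept c from DH-1: 912 − 222.97 + 156.02 = 845.06.
At (745, 384): z = 692.1 − 68.1 + 845.06 = 1469.1 ft.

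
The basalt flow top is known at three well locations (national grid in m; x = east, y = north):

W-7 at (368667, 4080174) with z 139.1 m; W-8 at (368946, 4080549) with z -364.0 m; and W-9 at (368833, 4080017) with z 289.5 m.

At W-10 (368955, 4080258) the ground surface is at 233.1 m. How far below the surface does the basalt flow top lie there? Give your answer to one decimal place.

Let the plane be z = a·x + b·y + c.
W-8−W-7: 279a + 375b = −503.1;  W-9−W-7: 166a − 157b = 150.4.
Solving gives a = −0.212975588, b = −1.183146163.
Then c = 139.1 − a·368667 − b·4080174 = 4906098.38.
At (368955, 4080258): z_contact = −78578.41 − 4827541.60 + 4906098.38 = -21.62 m.
Depth below ground = 233.1 − (-21.62) = 254.7 m.

254.7 m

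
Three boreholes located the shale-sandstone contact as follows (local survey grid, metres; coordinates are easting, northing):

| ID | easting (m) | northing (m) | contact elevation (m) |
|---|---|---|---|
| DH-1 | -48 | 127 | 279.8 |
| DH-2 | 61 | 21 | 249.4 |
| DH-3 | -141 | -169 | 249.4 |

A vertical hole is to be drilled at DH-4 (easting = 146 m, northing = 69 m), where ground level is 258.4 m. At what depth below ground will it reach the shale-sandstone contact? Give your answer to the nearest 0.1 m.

13.7 m

Two edge vectors: DH-1→DH-2 = (109, -106, -30.4), DH-1→DH-3 = (-93, -296, -30.4).
Normal n = (DH-1→DH-2) × (DH-1→DH-3) = (-5776, 6140.8, -42122).
So ∂z/∂easting = −n_x/n_z = −0.13713 and ∂z/∂northing = −n_y/n_z = 0.14579.
Intercept c from DH-1: 279.8 − 6.58 − 18.51 = 254.70.
At (146, 69): z_contact = −20.02 + 10.06 + 254.70 = 244.74 m.
Depth below ground = 258.4 − 244.74 = 13.7 m.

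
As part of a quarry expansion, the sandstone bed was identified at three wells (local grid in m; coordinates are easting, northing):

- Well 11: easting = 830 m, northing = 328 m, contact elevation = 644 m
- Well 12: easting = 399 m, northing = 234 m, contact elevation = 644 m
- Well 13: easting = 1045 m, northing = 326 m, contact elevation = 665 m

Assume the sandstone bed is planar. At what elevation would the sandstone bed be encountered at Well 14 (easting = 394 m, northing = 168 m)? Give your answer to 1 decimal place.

671.9 m

Two edge vectors: Well 11→Well 12 = (-431, -94, 0), Well 11→Well 13 = (215, -2, 21).
Normal n = (Well 11→Well 12) × (Well 11→Well 13) = (-1974, 9051, 21072).
So ∂z/∂easting = −n_x/n_z = 0.093679 and ∂z/∂northing = −n_y/n_z = −0.429527.
Intercept c from Well 11: 644 − 77.75 + 140.88 = 707.13.
At (394, 168): z = 36.9 − 72.2 + 707.13 = 671.9 m.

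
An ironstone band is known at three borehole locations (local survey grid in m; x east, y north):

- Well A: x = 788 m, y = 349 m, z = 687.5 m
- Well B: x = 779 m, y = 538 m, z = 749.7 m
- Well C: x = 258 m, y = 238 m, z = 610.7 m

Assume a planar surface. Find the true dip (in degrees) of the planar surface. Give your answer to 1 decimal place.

Let the plane be z = a·x + b·y + c.
Well B−Well A: −9a + 189b = 62.2;  Well C−Well A: −530a − 111b = −76.8.
Solving gives a = 0.07523, b = 0.33268.
Gradient magnitude |∇z| = √(a² + b²) = √(0.00566 + 0.11068) = 0.34108.
True dip = arctan(0.34108) = 18.8°, dipping toward SSW (azimuth ≈ 193°).

18.8°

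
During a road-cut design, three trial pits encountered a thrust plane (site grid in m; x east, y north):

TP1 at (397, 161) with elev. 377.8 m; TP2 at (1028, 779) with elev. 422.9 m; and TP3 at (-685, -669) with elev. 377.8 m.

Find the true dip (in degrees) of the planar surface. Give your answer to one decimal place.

23.0°

Let the plane be z = a·x + b·y + c.
TP2−TP1: 631a + 618b = 45.1;  TP3−TP1: −1082a − 830b = 0.
Solving gives a = −0.25825, b = 0.33666.
Gradient magnitude |∇z| = √(a² + b²) = √(0.06670 + 0.11334) = 0.42431.
True dip = arctan(0.42431) = 23.0°, dipping toward SE (azimuth ≈ 143°).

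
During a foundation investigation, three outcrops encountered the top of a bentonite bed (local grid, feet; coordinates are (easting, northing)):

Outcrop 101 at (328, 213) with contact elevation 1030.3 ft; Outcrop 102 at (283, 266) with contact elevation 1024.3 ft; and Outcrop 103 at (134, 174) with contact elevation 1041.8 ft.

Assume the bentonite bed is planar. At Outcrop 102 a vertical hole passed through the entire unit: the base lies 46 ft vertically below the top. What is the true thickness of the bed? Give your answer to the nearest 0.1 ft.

Two edge vectors: Outcrop 101→Outcrop 102 = (-45, 53, -6), Outcrop 101→Outcrop 103 = (-194, -39, 11.5).
Normal n = (Outcrop 101→Outcrop 102) × (Outcrop 101→Outcrop 103) = (375.5, 1681.5, 12037).
So ∂z/∂E = −n_x/n_z = −0.03120 and ∂z/∂N = −n_y/n_z = −0.13969.
|∇z| = √(a²+b²) = 0.14314, so dip δ = arctan(0.14314) = 8.15°.
True thickness = vertical thickness × cos δ = 46 × cos 8.15° = 45.5 ft.

45.5 ft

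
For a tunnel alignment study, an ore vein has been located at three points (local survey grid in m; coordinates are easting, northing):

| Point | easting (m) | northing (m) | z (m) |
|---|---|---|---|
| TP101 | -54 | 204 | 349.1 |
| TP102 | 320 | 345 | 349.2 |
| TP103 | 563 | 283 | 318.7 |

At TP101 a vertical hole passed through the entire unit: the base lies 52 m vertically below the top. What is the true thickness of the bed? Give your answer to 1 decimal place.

Two edge vectors: TP101→TP102 = (374, 141, 0.1), TP101→TP103 = (617, 79, -30.4).
Normal n = (TP101→TP102) × (TP101→TP103) = (-4294.3, 11431.3, -57451).
So ∂z/∂easting = −n_x/n_z = −0.07475 and ∂z/∂northing = −n_y/n_z = 0.19897.
|∇z| = √(a²+b²) = 0.21255, so dip δ = arctan(0.21255) = 12.00°.
True thickness = vertical thickness × cos δ = 52 × cos 12.00° = 50.9 m.

50.9 m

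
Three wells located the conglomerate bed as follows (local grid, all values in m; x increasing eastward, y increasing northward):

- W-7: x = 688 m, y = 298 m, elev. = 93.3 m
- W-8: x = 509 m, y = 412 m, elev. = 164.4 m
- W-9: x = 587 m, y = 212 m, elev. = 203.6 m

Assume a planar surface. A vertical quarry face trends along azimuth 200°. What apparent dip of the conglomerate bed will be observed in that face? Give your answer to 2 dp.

34.07°

Two edge vectors: W-7→W-8 = (-179, 114, 71.1), W-7→W-9 = (-101, -86, 110.3).
Normal n = (W-7→W-8) × (W-7→W-9) = (18688.8, 12562.6, 26908).
So ∂z/∂x = −n_x/n_z = −0.69454 and ∂z/∂y = −n_y/n_z = −0.46687.
Unit vector along 200° is (sin 200°, cos 200°) = (-0.3420, -0.9397).
Slope in that direction = a·(-0.3420) + b·(-0.9397) = 0.67626.
Apparent dip = arctan|0.67626| = 34.07° (true dip is 39.9°, so apparent ≤ true as expected).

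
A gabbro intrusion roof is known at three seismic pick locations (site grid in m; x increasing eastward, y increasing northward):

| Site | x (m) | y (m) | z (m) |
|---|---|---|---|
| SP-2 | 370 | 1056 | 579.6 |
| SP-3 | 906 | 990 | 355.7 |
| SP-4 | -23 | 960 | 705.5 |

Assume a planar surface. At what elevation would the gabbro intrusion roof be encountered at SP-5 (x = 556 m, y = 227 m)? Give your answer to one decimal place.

Let the plane be z = a·x + b·y + c.
SP-3−SP-2: 536a − 66b = −223.9;  SP-4−SP-2: −393a − 96b = 125.9.
Solving gives a = −0.385092, b = 0.265011.
Then c = 579.6 − a·370 − b·1056 = 442.23.
At (556, 227): z = −214.1 + 60.2 + 442.23 = 288.3 m.

288.3 m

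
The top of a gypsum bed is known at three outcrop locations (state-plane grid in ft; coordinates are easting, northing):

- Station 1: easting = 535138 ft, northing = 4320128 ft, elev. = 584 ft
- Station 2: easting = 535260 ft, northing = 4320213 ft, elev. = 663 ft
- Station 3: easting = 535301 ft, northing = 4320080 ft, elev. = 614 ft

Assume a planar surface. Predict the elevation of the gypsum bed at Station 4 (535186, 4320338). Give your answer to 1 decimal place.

697.6 ft

Let the plane be z = a·easting + b·northing + c.
Station 2−Station 1: 122a + 85b = 79;  Station 3−Station 1: 163a − 48b = 30.
Solving gives a = 0.321749277, b = 0.467606920.
Then c = 584 − a·535138 − b·4320128 = −2191718.01.
At (535186, 4320338): z = 172195.7 + 2020219.9 − 2191718.01 = 697.6 ft.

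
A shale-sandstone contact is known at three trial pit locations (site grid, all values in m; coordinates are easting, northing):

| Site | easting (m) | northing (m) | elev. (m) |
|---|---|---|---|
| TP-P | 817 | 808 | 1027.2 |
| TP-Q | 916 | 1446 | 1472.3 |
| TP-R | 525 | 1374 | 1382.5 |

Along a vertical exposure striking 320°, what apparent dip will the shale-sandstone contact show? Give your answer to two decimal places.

24.47°

Let the plane be z = a·easting + b·northing + c.
TP-Q−TP-P: 99a + 638b = 445.1;  TP-R−TP-P: −292a + 566b = 355.3.
Solving gives a = 0.10418, b = 0.68148.
Unit vector along 320° is (sin 320°, cos 320°) = (-0.6428, 0.7660).
Slope in that direction = a·(-0.6428) + b·(0.7660) = 0.45508.
Apparent dip = arctan|0.45508| = 24.47° (true dip is 34.6°, so apparent ≤ true as expected).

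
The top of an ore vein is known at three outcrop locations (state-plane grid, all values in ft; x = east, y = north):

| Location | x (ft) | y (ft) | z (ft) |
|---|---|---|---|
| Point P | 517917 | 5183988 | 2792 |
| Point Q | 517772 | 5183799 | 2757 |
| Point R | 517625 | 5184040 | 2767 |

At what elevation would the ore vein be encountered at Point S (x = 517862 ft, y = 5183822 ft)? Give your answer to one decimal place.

Let the plane be z = a·x + b·y + c.
Point Q−Point P: −145a − 189b = −35;  Point R−Point P: −292a + 52b = −25.
Solving gives a = 0.104339370, b = 0.105136462.
Then c = 2792 − a·517917 − b·5183988 = −596273.29.
At (517862, 5183822): z = 54033.4 + 545008.7 − 596273.29 = 2768.8 ft.

2768.8 ft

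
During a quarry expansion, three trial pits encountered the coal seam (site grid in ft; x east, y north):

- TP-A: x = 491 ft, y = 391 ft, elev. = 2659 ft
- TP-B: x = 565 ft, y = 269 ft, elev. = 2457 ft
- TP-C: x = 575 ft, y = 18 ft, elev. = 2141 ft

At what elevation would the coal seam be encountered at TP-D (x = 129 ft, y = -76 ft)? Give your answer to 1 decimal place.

Two edge vectors: TP-A→TP-B = (74, -122, -202), TP-A→TP-C = (84, -373, -518).
Normal n = (TP-A→TP-B) × (TP-A→TP-C) = (-12150, 21364, -17354).
So ∂z/∂x = −n_x/n_z = −0.70013 and ∂z/∂y = −n_y/n_z = 1.23107.
Intercept c from TP-A: 2659 + 343.76 − 481.35 = 2521.41.
At (129, -76): z = −90.3 − 93.6 + 2521.41 = 2337.5 ft.

2337.5 ft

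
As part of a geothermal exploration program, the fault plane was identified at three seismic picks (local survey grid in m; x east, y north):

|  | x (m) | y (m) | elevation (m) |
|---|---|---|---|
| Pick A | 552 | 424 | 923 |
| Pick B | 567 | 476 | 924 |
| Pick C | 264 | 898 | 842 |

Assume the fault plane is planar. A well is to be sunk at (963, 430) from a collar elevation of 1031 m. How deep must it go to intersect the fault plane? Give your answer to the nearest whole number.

Let the plane be z = a·x + b·y + c.
Pick B−Pick A: 15a + 52b = 1;  Pick C−Pick A: −288a + 474b = −81.
Solving gives a = 0.21217, b = −0.04197.
Then c = 923 − a·552 − b·424 = 823.68.
At (963, 430): z_contact = 204.3 − 18.0 + 823.68 = 1010.0 m.
Depth below ground = 1031 − 1010.0 = 21 m.

21 m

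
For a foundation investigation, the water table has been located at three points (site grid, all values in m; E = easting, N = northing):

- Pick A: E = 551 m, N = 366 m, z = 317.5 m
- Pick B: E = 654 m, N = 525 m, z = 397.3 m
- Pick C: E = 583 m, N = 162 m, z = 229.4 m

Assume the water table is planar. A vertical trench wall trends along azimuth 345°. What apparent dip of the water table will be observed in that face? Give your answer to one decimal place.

Let the plane be z = a·E + b·N + c.
Pick B−Pick A: 103a + 159b = 79.8;  Pick C−Pick A: 32a − 204b = −88.1.
Solving gives a = 0.08702, b = 0.44551.
Unit vector along 345° is (sin 345°, cos 345°) = (-0.2588, 0.9659).
Slope in that direction = a·(-0.2588) + b·(0.9659) = 0.40781.
Apparent dip = arctan|0.40781| = 22.2° (true dip is 24.4°, so apparent ≤ true as expected).

22.2°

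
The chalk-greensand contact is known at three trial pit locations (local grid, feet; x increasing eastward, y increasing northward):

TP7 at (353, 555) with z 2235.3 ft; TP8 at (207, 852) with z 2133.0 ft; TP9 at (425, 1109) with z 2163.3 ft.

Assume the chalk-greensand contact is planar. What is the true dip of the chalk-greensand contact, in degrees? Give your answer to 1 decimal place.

21.1°

Let the plane be z = a·x + b·y + c.
TP8−TP7: −146a + 297b = −102.3;  TP9−TP7: 72a + 554b = −72.
Solving gives a = 0.34508, b = −0.17481.
Gradient magnitude |∇z| = √(a² + b²) = √(0.11908 + 0.03056) = 0.38683.
True dip = arctan(0.38683) = 21.1°, dipping toward WNW (azimuth ≈ 297°).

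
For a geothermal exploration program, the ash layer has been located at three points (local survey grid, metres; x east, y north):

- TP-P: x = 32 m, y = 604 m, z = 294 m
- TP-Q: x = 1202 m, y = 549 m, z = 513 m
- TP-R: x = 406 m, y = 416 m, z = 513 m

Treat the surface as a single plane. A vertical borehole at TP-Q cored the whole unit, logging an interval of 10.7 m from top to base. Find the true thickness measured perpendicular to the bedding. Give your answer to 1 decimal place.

Two edge vectors: TP-P→TP-Q = (1170, -55, 219), TP-P→TP-R = (374, -188, 219).
Normal n = (TP-P→TP-Q) × (TP-P→TP-R) = (29127, -174324, -199390).
So ∂z/∂x = −n_x/n_z = 0.14608 and ∂z/∂y = −n_y/n_z = −0.87429.
|∇z| = √(a²+b²) = 0.88641, so dip δ = arctan(0.88641) = 41.55°.
True thickness = vertical thickness × cos δ = 10.7 × cos 41.55° = 8.0 m.

8.0 m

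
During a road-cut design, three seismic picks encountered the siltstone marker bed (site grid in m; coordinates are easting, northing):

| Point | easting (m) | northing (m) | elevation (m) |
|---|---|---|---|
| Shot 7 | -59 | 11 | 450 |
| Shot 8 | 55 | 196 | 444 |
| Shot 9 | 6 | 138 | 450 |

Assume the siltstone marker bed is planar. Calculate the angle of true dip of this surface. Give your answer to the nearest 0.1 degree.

Let the plane be z = a·easting + b·northing + c.
Shot 8−Shot 7: 114a + 185b = −6;  Shot 9−Shot 7: 65a + 127b = 0.
Solving gives a = −0.31064, b = 0.15899.
Gradient magnitude |∇z| = √(a² + b²) = √(0.09650 + 0.02528) = 0.34896.
True dip = arctan(0.34896) = 19.2°, dipping toward ESE (azimuth ≈ 117°).

19.2°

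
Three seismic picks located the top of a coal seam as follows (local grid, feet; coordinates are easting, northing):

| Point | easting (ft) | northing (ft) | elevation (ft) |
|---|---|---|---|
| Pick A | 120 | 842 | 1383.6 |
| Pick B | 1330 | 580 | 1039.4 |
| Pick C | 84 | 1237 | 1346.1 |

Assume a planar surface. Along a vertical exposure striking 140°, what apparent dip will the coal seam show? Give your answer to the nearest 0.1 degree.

Two edge vectors: Pick A→Pick B = (1210, -262, -344.2), Pick A→Pick C = (-36, 395, -37.5).
Normal n = (Pick A→Pick B) × (Pick A→Pick C) = (145784, 57766.2, 468518).
So ∂z/∂easting = −n_x/n_z = −0.31116 and ∂z/∂northing = −n_y/n_z = −0.12330.
Unit vector along 140° is (sin 140°, cos 140°) = (0.6428, -0.7660).
Slope in that direction = a·(0.6428) + b·(-0.7660) = −0.10556.
Apparent dip = arctan|0.10556| = 6.0° (true dip is 18.5°, so apparent ≤ true as expected).

6.0°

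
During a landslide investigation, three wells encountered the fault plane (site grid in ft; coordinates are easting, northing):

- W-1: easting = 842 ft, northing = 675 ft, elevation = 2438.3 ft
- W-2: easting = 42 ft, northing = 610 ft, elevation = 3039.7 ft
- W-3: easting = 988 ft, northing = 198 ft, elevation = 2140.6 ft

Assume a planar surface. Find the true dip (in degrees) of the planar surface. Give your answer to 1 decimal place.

Two edge vectors: W-1→W-2 = (-800, -65, 601.4), W-1→W-3 = (146, -477, -297.7).
Normal n = (W-1→W-2) × (W-1→W-3) = (306218.3, -150355.6, 391090).
So ∂z/∂easting = −n_x/n_z = −0.78299 and ∂z/∂northing = −n_y/n_z = 0.38445.
Gradient magnitude |∇z| = √(a² + b²) = √(0.61307 + 0.14780) = 0.87228.
True dip = arctan(0.87228) = 41.1°, dipping toward ESE (azimuth ≈ 116°).

41.1°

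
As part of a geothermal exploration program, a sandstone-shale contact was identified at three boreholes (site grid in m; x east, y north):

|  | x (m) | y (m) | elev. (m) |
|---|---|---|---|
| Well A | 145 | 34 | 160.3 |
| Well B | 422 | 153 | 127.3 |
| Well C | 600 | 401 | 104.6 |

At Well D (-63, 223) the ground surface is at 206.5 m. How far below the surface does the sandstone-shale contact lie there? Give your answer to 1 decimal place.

Let the plane be z = a·x + b·y + c.
Well B−Well A: 277a + 119b = −33;  Well C−Well A: 455a + 367b = −55.7.
Solving gives a = −0.11539, b = −0.00871.
Then c = 160.3 − a·145 − b·34 = 177.33.
At (-63, 223): z_contact = 7.27 − 1.94 + 177.33 = 182.65 m.
Depth below ground = 206.5 − 182.65 = 23.8 m.

23.8 m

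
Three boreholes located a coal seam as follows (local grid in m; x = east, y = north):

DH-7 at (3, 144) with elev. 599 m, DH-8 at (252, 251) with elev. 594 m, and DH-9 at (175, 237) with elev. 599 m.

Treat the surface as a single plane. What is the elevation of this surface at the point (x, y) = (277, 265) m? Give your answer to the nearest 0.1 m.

594.1 m

Let the plane be z = a·x + b·y + c.
DH-8−DH-7: 249a + 107b = −5;  DH-9−DH-7: 172a + 93b = 0.
Solving gives a = −0.09783, b = 0.18094.
Then c = 599 − a·3 − b·144 = 573.24.
At (277, 265): z = −27.1 + 47.9 + 573.24 = 594.1 m.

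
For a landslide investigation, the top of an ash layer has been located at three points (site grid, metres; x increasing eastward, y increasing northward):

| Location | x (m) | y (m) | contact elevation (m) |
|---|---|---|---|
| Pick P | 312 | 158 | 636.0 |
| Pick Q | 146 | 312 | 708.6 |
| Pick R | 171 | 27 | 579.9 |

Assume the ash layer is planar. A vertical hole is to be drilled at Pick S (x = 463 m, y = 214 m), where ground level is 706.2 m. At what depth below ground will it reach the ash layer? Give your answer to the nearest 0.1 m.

48.0 m

Let the plane be z = a·x + b·y + c.
Pick Q−Pick P: −166a + 154b = 72.6;  Pick R−Pick P: −141a − 131b = −56.1.
Solving gives a = −0.02005, b = 0.44982.
Then c = 636 − a·312 − b·158 = 571.18.
At (463, 214): z_contact = −9.28 + 96.26 + 571.18 = 658.16 m.
Depth below ground = 706.2 − 658.16 = 48.0 m.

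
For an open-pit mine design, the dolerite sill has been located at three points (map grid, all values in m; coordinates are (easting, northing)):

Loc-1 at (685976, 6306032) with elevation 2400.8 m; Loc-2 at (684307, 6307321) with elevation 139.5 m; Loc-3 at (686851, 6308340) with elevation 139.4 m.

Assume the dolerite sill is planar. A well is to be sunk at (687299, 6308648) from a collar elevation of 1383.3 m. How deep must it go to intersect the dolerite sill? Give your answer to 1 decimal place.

Let the plane be z = a·E + b·N + c.
Loc-2−Loc-1: −1669a + 1289b = −2261.3;  Loc-3−Loc-1: 875a + 2308b = −2261.4.
Solving gives a = 0.462684654, b = −1.155220568.
Then c = 2400.8 − a·685976 − b·6306032 = 6969868.10.
At (687299, 6308648): z_contact = 318002.70 − 7287879.93 + 6969868.10 = -9.13 m.
Depth below ground = 1383.3 − (-9.13) = 1392.4 m.

1392.4 m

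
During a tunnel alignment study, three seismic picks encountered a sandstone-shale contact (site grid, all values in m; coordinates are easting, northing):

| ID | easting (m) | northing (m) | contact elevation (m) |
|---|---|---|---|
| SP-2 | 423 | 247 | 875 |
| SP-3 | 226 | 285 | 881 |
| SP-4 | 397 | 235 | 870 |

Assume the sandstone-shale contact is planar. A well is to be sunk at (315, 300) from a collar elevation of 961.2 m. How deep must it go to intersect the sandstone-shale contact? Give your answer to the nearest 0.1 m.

72.0 m

Two edge vectors: SP-2→SP-3 = (-197, 38, 6), SP-2→SP-4 = (-26, -12, -5).
Normal n = (SP-2→SP-3) × (SP-2→SP-4) = (-118, -1141, 3352).
So ∂z/∂easting = −n_x/n_z = 0.03520 and ∂z/∂northing = −n_y/n_z = 0.34039.
Intercept c from SP-2: 875 − 14.89 − 84.08 = 776.03.
At (315, 300): z_contact = 11.09 + 102.12 + 776.03 = 889.24 m.
Depth below ground = 961.2 − 889.24 = 72.0 m.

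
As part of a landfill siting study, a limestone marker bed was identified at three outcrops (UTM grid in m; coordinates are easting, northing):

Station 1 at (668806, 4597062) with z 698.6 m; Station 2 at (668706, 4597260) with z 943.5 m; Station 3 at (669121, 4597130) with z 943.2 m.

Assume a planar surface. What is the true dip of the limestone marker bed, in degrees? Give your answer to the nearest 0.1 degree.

57.0°

Two edge vectors: Station 1→Station 2 = (-100, 198, 244.9), Station 1→Station 3 = (315, 68, 244.6).
Normal n = (Station 1→Station 2) × (Station 1→Station 3) = (31777.6, 101603.5, -69170).
So ∂z/∂easting = −n_x/n_z = 0.45941 and ∂z/∂northing = −n_y/n_z = 1.46890.
Gradient magnitude |∇z| = √(a² + b²) = √(0.21106 + 2.15765) = 1.53906.
True dip = arctan(1.53906) = 57.0°, dipping toward SSW (azimuth ≈ 197°).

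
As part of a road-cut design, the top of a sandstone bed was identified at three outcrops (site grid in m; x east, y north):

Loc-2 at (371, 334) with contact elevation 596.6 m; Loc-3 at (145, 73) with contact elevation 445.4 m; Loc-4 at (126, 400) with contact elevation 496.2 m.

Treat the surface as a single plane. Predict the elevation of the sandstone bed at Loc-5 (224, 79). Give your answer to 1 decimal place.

Let the plane be z = a·x + b·y + c.
Loc-3−Loc-2: −226a − 261b = −151.2;  Loc-4−Loc-2: −245a + 66b = −100.4.
Solving gives a = 0.45883, b = 0.18201.
Then c = 596.6 − a·371 − b·334 = 365.58.
At (224, 79): z = 102.8 + 14.4 + 365.58 = 482.7 m.

482.7 m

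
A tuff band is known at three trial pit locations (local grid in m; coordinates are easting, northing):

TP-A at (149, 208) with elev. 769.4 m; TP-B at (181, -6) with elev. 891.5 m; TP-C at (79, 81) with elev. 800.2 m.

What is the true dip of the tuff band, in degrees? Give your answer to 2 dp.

Let the plane be z = a·easting + b·northing + c.
TP-B−TP-A: 32a − 214b = 122.1;  TP-C−TP-A: −70a − 127b = 30.8.
Solving gives a = 0.46815, b = −0.50056.
Gradient magnitude |∇z| = √(a² + b²) = √(0.21917 + 0.25056) = 0.68536.
True dip = arctan(0.68536) = 34.43°, dipping toward NW (azimuth ≈ 317°).

34.43°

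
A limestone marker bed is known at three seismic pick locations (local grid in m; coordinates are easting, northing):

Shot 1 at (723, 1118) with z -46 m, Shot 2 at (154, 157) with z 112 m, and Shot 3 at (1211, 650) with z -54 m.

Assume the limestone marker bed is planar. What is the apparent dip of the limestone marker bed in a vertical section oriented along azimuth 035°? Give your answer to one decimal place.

8.2°

Let the plane be z = a·easting + b·northing + c.
Shot 2−Shot 1: −569a − 961b = 158;  Shot 3−Shot 1: 488a − 468b = −8.
Solving gives a = −0.11102, b = −0.09868.
Unit vector along 035° is (sin 35°, cos 35°) = (0.5736, 0.8192).
Slope in that direction = a·(0.5736) + b·(0.8192) = −0.14451.
Apparent dip = arctan|0.14451| = 8.2° (true dip is 8.4°, so apparent ≤ true as expected).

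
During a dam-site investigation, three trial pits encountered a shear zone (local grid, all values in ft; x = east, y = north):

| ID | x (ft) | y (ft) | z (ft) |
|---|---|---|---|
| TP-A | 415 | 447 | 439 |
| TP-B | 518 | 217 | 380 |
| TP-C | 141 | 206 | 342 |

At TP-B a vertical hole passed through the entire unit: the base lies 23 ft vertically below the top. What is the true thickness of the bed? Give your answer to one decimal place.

22.0 ft

Two edge vectors: TP-A→TP-B = (103, -230, -59), TP-A→TP-C = (-274, -241, -97).
Normal n = (TP-A→TP-B) × (TP-A→TP-C) = (8091, 26157, -87843).
So ∂z/∂x = −n_x/n_z = 0.09211 and ∂z/∂y = −n_y/n_z = 0.29777.
|∇z| = √(a²+b²) = 0.31169, so dip δ = arctan(0.31169) = 17.31°.
True thickness = vertical thickness × cos δ = 23 × cos 17.31° = 22.0 ft.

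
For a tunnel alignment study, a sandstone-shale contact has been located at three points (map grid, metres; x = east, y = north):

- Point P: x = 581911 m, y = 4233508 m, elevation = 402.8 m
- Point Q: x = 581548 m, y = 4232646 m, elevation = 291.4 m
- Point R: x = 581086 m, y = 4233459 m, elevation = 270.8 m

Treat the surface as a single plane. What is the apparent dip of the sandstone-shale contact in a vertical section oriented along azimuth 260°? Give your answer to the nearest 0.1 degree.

Two edge vectors: Point P→Point Q = (-363, -862, -111.4), Point P→Point R = (-825, -49, -132).
Normal n = (Point P→Point Q) × (Point P→Point R) = (108325.4, 43989, -693363).
So ∂z/∂x = −n_x/n_z = 0.15623 and ∂z/∂y = −n_y/n_z = 0.06344.
Unit vector along 260° is (sin 260°, cos 260°) = (-0.9848, -0.1736).
Slope in that direction = a·(-0.9848) + b·(-0.1736) = −0.16488.
Apparent dip = arctan|0.16488| = 9.4° (true dip is 9.6°, so apparent ≤ true as expected).

9.4°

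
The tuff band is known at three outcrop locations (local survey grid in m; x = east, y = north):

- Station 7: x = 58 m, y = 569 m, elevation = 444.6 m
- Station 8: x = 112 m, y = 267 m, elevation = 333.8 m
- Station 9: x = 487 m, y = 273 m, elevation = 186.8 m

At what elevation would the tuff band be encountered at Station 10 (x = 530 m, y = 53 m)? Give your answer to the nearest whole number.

Let the plane be z = a·x + b·y + c.
Station 8−Station 7: 54a − 302b = −110.8;  Station 9−Station 7: 429a − 296b = −257.8.
Solving gives a = −0.39674, b = 0.29595.
Then c = 444.6 − a·58 − b·569 = 299.22.
At (530, 53): z = −210.3 + 15.7 + 299.22 = 104.6 m.

105 m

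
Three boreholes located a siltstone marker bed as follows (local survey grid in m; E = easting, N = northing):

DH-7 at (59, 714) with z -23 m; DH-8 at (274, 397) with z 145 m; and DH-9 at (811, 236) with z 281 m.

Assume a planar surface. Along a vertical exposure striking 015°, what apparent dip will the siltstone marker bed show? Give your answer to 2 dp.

21.98°

Let the plane be z = a·E + b·N + c.
DH-8−DH-7: 215a − 317b = 168;  DH-9−DH-7: 752a − 478b = 304.
Solving gives a = 0.11845, b = −0.44963.
Unit vector along 015° is (sin 15°, cos 15°) = (0.2588, 0.9659).
Slope in that direction = a·(0.2588) + b·(0.9659) = −0.40365.
Apparent dip = arctan|0.40365| = 21.98° (true dip is 24.9°, so apparent ≤ true as expected).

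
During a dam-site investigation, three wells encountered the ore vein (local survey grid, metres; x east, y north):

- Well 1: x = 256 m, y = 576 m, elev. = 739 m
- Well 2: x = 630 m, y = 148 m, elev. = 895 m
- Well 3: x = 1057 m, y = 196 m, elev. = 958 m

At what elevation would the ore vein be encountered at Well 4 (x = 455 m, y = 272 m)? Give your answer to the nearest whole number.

838 m

Two edge vectors: Well 1→Well 2 = (374, -428, 156), Well 1→Well 3 = (801, -380, 219).
Normal n = (Well 1→Well 2) × (Well 1→Well 3) = (-34452, 43050, 200708).
So ∂z/∂x = −n_x/n_z = 0.17165 and ∂z/∂y = −n_y/n_z = −0.21449.
Intercept c from Well 1: 739 − 43.94 + 123.55 = 818.60.
At (455, 272): z = 78.1 − 58.3 + 818.60 = 838.4 m.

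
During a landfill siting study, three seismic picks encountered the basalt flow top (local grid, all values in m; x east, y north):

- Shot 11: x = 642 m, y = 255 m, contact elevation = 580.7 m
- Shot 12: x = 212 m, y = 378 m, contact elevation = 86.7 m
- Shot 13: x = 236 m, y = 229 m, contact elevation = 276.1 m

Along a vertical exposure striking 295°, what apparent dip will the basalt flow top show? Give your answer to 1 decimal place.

50.8°

Let the plane be z = a·x + b·y + c.
Shot 12−Shot 11: −430a + 123b = −494;  Shot 13−Shot 11: −406a − 26b = −304.6.
Solving gives a = 0.82316, b = −1.13855.
Unit vector along 295° is (sin 295°, cos 295°) = (-0.9063, 0.4226).
Slope in that direction = a·(-0.9063) + b·(0.4226) = −1.22721.
Apparent dip = arctan|1.22721| = 50.8° (true dip is 54.6°, so apparent ≤ true as expected).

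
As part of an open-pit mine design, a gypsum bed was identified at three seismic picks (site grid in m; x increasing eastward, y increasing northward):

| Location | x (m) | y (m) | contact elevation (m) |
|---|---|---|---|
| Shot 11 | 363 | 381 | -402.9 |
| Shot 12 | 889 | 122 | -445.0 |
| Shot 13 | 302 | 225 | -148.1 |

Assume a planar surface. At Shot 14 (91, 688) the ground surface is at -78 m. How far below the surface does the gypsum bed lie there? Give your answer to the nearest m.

Two edge vectors: Shot 11→Shot 12 = (526, -259, -42.1), Shot 11→Shot 13 = (-61, -156, 254.8).
Normal n = (Shot 11→Shot 12) × (Shot 11→Shot 13) = (-72560.8, -131456.7, -97855).
So ∂z/∂x = −n_x/n_z = −0.74151 and ∂z/∂y = −n_y/n_z = −1.34338.
Intercept c from Shot 11: -402.9 + 269.17 + 511.83 = 378.10.
At (91, 688): z_contact = −67.5 − 924.2 + 378.10 = -613.6 m.
Depth below ground = -78 − (-613.6) = 536 m.

536 m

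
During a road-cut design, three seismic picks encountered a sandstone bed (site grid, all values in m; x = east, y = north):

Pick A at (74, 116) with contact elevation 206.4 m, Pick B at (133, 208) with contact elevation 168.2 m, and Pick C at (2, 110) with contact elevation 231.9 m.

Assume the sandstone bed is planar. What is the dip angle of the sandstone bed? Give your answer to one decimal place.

Two edge vectors: Pick A→Pick B = (59, 92, -38.2), Pick A→Pick C = (-72, -6, 25.5).
Normal n = (Pick A→Pick B) × (Pick A→Pick C) = (2116.8, 1245.9, 6270).
So ∂z/∂x = −n_x/n_z = −0.33761 and ∂z/∂y = −n_y/n_z = −0.19871.
Gradient magnitude |∇z| = √(a² + b²) = √(0.11398 + 0.03948) = 0.39174.
True dip = arctan(0.39174) = 21.4°, dipping toward ENE (azimuth ≈ 060°).

21.4°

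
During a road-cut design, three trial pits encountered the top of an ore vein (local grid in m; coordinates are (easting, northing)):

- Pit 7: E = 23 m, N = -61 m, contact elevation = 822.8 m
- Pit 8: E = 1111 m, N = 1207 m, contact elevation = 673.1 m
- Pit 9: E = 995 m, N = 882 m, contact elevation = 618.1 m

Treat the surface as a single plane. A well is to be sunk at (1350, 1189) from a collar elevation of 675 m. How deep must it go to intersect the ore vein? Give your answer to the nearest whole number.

146 m

Two edge vectors: Pit 7→Pit 8 = (1088, 1268, -149.7), Pit 7→Pit 9 = (972, 943, -204.7).
Normal n = (Pit 7→Pit 8) × (Pit 7→Pit 9) = (-118392.5, 77205.2, -206512).
So ∂z/∂E = −n_x/n_z = −0.57330 and ∂z/∂N = −n_y/n_z = 0.37385.
Intercept c from Pit 7: 822.8 + 13.19 + 22.81 = 858.79.
At (1350, 1189): z_contact = −773.9 + 444.5 + 858.79 = 529.4 m.
Depth below ground = 675 − 529.4 = 146 m.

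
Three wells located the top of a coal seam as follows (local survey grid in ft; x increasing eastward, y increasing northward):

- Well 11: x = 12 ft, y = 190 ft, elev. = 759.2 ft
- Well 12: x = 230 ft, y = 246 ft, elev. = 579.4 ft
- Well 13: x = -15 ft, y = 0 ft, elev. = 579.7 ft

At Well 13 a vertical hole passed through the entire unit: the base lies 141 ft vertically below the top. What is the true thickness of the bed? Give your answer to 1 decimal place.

Let the plane be z = a·x + b·y + c.
Well 12−Well 11: 218a + 56b = −179.8;  Well 13−Well 11: −27a − 190b = −179.5.
Solving gives a = −1.10790, b = 1.10218.
|∇z| = √(a²+b²) = 1.56276, so dip δ = arctan(1.56276) = 57.39°.
True thickness = vertical thickness × cos δ = 141 × cos 57.39° = 76.0 ft.

76.0 ft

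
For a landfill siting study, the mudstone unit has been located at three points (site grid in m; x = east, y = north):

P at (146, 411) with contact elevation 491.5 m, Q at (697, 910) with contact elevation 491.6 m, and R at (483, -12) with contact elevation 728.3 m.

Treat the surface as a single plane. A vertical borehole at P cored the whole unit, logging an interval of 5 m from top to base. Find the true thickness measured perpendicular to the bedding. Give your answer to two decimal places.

Let the plane be z = a·x + b·y + c.
Q−P: 551a + 499b = 0.1;  R−P: 337a − 423b = 236.8.
Solving gives a = 0.29460, b = −0.32510.
|∇z| = √(a²+b²) = 0.43873, so dip δ = arctan(0.43873) = 23.69°.
True thickness = vertical thickness × cos δ = 5 × cos 23.69° = 4.58 m.

4.58 m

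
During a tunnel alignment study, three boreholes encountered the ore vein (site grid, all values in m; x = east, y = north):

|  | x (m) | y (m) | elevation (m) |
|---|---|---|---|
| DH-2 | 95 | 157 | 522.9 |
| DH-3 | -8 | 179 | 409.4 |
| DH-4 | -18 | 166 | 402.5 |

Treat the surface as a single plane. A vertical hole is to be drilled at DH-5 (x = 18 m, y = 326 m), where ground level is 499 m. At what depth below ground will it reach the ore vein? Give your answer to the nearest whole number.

102 m

Let the plane be z = a·x + b·y + c.
DH-3−DH-2: −103a + 22b = −113.5;  DH-4−DH-2: −113a + 9b = −120.4.
Solving gives a = 1.04381, b = −0.27216.
Then c = 522.9 − a·95 − b·157 = 466.47.
At (18, 326): z_contact = 18.8 − 88.7 + 466.47 = 396.5 m.
Depth below ground = 499 − 396.5 = 102 m.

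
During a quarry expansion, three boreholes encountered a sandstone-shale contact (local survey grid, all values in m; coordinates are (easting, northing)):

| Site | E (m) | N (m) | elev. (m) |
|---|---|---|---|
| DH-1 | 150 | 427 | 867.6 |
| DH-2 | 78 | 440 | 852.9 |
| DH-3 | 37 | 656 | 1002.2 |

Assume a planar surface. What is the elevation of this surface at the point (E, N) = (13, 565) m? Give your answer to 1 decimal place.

Let the plane be z = a·E + b·N + c.
DH-2−DH-1: −72a + 13b = −14.7;  DH-3−DH-1: −113a + 229b = 134.6.
Solving gives a = 0.34064, b = 0.75586.
Then c = 867.6 − a·150 − b·427 = 493.75.
At (13, 565): z = 4.4 + 427.1 + 493.75 = 925.2 m.

925.2 m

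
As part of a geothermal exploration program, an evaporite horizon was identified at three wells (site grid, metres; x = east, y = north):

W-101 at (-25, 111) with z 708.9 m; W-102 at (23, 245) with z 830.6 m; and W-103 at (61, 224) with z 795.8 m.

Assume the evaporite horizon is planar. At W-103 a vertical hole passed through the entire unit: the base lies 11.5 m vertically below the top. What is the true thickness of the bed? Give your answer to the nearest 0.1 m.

7.8 m

Let the plane be z = a·x + b·y + c.
W-102−W-101: 48a + 134b = 121.7;  W-103−W-101: 86a + 113b = 86.9.
Solving gives a = −0.34549, b = 1.03197.
|∇z| = √(a²+b²) = 1.08827, so dip δ = arctan(1.08827) = 47.42°.
True thickness = vertical thickness × cos δ = 11.5 × cos 47.42° = 7.8 m.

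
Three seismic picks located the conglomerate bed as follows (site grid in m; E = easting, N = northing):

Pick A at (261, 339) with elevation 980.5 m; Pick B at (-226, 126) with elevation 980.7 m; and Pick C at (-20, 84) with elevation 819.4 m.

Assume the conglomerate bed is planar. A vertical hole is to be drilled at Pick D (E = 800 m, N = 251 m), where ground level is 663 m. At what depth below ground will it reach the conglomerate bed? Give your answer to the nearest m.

Two edge vectors: Pick A→Pick B = (-487, -213, 0.2), Pick A→Pick C = (-281, -255, -161.1).
Normal n = (Pick A→Pick B) × (Pick A→Pick C) = (34365.3, -78511.9, 64332).
So ∂z/∂E = −n_x/n_z = −0.53419 and ∂z/∂N = −n_y/n_z = 1.22042.
Intercept c from Pick A: 980.5 + 139.42 − 413.72 = 706.20.
At (800, 251): z_contact = −427.3 + 306.3 + 706.20 = 585.2 m.
Depth below ground = 663 − 585.2 = 78 m.

78 m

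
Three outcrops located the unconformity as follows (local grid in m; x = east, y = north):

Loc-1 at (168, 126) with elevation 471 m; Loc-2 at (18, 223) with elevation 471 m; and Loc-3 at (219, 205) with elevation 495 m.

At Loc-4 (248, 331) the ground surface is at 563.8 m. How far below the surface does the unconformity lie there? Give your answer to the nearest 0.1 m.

37.8 m

Let the plane be z = a·x + b·y + c.
Loc-2−Loc-1: −150a + 97b = 0;  Loc-3−Loc-1: 51a + 79b = 24.
Solving gives a = 0.13860, b = 0.21432.
Then c = 471 − a·168 − b·126 = 420.71.
At (248, 331): z_contact = 34.37 + 70.94 + 420.71 = 526.02 m.
Depth below ground = 563.8 − 526.02 = 37.8 m.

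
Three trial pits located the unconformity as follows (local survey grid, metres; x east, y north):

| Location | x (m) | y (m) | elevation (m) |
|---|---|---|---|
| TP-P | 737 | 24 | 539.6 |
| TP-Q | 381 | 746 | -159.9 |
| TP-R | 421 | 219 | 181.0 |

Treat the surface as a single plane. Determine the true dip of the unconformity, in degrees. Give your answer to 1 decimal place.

44.1°

Two edge vectors: TP-P→TP-Q = (-356, 722, -699.5), TP-P→TP-R = (-316, 195, -358.6).
Normal n = (TP-P→TP-Q) × (TP-P→TP-R) = (-122506.7, 93380.4, 158732).
So ∂z/∂x = −n_x/n_z = 0.77178 and ∂z/∂y = −n_y/n_z = −0.58829.
Gradient magnitude |∇z| = √(a² + b²) = √(0.59565 + 0.34608) = 0.97043.
True dip = arctan(0.97043) = 44.1°, dipping toward NW (azimuth ≈ 307°).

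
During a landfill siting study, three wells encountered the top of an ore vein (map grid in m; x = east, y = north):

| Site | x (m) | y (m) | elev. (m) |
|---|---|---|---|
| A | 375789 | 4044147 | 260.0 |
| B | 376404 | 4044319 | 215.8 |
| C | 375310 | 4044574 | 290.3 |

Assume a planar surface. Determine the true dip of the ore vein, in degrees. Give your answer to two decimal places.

4.02°

Let the plane be z = a·x + b·y + c.
B−A: 615a + 172b = −44.2;  C−A: −479a + 427b = 30.3.
Solving gives a = −0.06981, b = −0.00735.
Gradient magnitude |∇z| = √(a² + b²) = √(0.00487 + 0.00005) = 0.07020.
True dip = arctan(0.07020) = 4.02°, dipping toward E (azimuth ≈ 084°).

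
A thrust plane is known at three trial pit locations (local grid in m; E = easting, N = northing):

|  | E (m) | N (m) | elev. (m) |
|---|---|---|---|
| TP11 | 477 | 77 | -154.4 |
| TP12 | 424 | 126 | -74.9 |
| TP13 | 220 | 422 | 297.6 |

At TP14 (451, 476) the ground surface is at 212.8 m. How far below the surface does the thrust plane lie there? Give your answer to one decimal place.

Let the plane be z = a·E + b·N + c.
TP12−TP11: −53a + 49b = 79.5;  TP13−TP11: −257a + 345b = 452.
Solving gives a = −0.92753, b = 0.61920.
Then c = -154.4 − a·477 − b·77 = 240.35.
At (451, 476): z_contact = −418.32 + 294.74 + 240.35 = 116.78 m.
Depth below ground = 212.8 − 116.78 = 96.0 m.

96.0 m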